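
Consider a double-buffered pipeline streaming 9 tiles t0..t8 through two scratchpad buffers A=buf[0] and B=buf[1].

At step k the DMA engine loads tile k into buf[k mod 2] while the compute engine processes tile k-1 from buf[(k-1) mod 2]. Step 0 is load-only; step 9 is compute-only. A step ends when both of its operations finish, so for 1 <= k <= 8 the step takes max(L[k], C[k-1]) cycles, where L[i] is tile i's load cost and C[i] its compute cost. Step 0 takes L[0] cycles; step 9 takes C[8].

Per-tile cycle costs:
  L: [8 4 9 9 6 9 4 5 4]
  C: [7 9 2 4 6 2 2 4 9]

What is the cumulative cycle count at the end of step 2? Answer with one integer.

[0] DMA t0→A (8c) ∥ CU idle ⇒ 8c, clock 8
[1] DMA t1→B (4c) ∥ CU A:t0 (7c) ⇒ 7c, clock 15
[2] DMA t2→A (9c) ∥ CU B:t1 (9c) ⇒ 9c, clock 24
[3] DMA t3→B (9c) ∥ CU A:t2 (2c) ⇒ 9c, clock 33
[4] DMA t4→A (6c) ∥ CU B:t3 (4c) ⇒ 6c, clock 39
[5] DMA t5→B (9c) ∥ CU A:t4 (6c) ⇒ 9c, clock 48
[6] DMA t6→A (4c) ∥ CU B:t5 (2c) ⇒ 4c, clock 52
[7] DMA t7→B (5c) ∥ CU A:t6 (2c) ⇒ 5c, clock 57
[8] DMA t8→A (4c) ∥ CU B:t7 (4c) ⇒ 4c, clock 61
[9] DMA idle ∥ CU A:t8 (9c) ⇒ 9c, clock 70

end_cycle[2] = 24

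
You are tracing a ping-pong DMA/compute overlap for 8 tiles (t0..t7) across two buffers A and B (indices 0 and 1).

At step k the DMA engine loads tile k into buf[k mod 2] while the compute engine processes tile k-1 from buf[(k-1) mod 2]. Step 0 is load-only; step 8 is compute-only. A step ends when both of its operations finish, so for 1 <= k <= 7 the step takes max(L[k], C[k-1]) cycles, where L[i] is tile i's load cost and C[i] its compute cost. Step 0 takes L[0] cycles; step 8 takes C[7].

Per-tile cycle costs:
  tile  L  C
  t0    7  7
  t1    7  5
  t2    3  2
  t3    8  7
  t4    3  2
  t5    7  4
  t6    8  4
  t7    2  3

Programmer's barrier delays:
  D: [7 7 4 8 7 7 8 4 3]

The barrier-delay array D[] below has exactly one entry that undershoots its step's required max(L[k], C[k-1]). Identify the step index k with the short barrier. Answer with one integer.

hazard at step 2

step 0: need L[0]=7 = 7; D[0]=7 ok
step 1: need max(L[1]=7,C[0]=7) = 7; D[1]=7 ok
step 2: need max(L[2]=3,C[1]=5) = 5; D[2]=4 SHORT
step 3: need max(L[3]=8,C[2]=2) = 8; D[3]=8 ok
step 4: need max(L[4]=3,C[3]=7) = 7; D[4]=7 ok
step 5: need max(L[5]=7,C[4]=2) = 7; D[5]=7 ok
step 6: need max(L[6]=8,C[5]=4) = 8; D[6]=8 ok
step 7: need max(L[7]=2,C[6]=4) = 4; D[7]=4 ok
step 8: need C[7]=3 = 3; D[8]=3 ok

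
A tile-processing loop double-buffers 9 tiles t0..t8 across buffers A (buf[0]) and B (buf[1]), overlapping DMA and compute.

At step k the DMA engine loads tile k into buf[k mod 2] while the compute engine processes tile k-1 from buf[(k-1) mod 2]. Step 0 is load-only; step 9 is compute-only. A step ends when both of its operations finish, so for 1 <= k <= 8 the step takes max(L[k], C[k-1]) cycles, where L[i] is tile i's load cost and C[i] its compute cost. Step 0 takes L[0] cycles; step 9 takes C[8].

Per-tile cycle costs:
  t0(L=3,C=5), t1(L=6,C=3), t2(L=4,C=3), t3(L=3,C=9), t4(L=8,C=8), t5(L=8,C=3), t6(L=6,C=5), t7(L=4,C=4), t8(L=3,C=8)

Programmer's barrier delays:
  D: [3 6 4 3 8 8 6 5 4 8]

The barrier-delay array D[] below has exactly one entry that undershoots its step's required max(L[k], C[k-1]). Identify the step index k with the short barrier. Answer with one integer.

step 0: need L[0]=3 = 3; D[0]=3 ok
step 1: need max(L[1]=6,C[0]=5) = 6; D[1]=6 ok
step 2: need max(L[2]=4,C[1]=3) = 4; D[2]=4 ok
step 3: need max(L[3]=3,C[2]=3) = 3; D[3]=3 ok
step 4: need max(L[4]=8,C[3]=9) = 9; D[4]=8 SHORT
step 5: need max(L[5]=8,C[4]=8) = 8; D[5]=8 ok
step 6: need max(L[6]=6,C[5]=3) = 6; D[6]=6 ok
step 7: need max(L[7]=4,C[6]=5) = 5; D[7]=5 ok
step 8: need max(L[8]=3,C[7]=4) = 4; D[8]=4 ok
step 9: need C[8]=8 = 8; D[9]=8 ok

hazard at step 4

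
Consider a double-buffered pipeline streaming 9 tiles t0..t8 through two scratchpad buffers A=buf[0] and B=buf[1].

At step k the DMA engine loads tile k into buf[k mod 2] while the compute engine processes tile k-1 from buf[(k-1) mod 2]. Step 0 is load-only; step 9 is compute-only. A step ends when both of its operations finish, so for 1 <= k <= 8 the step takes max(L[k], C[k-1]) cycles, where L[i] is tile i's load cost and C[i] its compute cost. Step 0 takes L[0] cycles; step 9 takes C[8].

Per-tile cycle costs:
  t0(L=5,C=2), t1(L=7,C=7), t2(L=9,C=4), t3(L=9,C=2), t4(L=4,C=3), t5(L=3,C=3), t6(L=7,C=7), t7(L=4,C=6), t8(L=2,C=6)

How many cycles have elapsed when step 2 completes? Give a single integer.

step 0: L[0]=5 → dur=5, Σ=5 | A=load:t0 B=idle [load-only]
step 1: L[1]=7 C[0]=2 → dur=7, Σ=12 | A=compute:t0 B=load:t1 [load-bound]
step 2: L[2]=9 C[1]=7 → dur=9, Σ=21 | A=load:t2 B=compute:t1 [load-bound]
step 3: L[3]=9 C[2]=4 → dur=9, Σ=30 | A=compute:t2 B=load:t3 [load-bound]
step 4: L[4]=4 C[3]=2 → dur=4, Σ=34 | A=load:t4 B=compute:t3 [load-bound]
step 5: L[5]=3 C[4]=3 → dur=3, Σ=37 | A=compute:t4 B=load:t5 [tied]
step 6: L[6]=7 C[5]=3 → dur=7, Σ=44 | A=load:t6 B=compute:t5 [load-bound]
step 7: L[7]=4 C[6]=7 → dur=7, Σ=51 | A=compute:t6 B=load:t7 [compute-bound]
step 8: L[8]=2 C[7]=6 → dur=6, Σ=57 | A=load:t8 B=compute:t7 [compute-bound]
step 9: C[8]=6 → dur=6, Σ=63 | A=compute:t8 B=idle [compute-only]

end_cycle[2] = 21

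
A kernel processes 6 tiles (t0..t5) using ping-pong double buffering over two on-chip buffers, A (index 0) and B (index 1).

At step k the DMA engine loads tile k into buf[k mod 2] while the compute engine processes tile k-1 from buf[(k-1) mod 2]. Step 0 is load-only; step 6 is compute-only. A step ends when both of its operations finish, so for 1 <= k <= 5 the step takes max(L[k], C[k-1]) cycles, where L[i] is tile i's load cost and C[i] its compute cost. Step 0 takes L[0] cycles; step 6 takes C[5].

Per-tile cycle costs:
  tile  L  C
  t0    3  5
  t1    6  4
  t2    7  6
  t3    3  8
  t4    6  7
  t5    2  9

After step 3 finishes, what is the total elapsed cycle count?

k=0 load=t0/3c comp=- wait=3 total=3
k=1 load=t1/6c comp=t0/5c wait=6 total=9
k=2 load=t2/7c comp=t1/4c wait=7 total=16
k=3 load=t3/3c comp=t2/6c wait=6 total=22
k=4 load=t4/6c comp=t3/8c wait=8 total=30
k=5 load=t5/2c comp=t4/7c wait=7 total=37
k=6 load=- comp=t5/9c wait=9 total=46

end_cycle[3] = 22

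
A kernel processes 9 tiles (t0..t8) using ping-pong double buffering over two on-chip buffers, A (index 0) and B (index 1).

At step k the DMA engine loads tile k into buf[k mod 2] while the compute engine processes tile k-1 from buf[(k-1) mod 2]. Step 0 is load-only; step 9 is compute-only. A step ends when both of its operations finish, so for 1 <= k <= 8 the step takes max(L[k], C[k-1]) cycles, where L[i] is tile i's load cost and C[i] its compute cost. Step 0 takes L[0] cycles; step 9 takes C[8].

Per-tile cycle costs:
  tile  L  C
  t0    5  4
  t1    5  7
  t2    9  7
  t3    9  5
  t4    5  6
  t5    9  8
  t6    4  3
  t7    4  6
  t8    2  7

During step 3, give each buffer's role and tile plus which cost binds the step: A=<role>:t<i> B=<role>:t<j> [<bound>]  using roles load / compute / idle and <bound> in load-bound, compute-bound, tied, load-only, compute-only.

step 0: L[0]=5 → dur=5, Σ=5 | A=load:t0 B=idle [load-only]
step 1: L[1]=5 C[0]=4 → dur=5, Σ=10 | A=compute:t0 B=load:t1 [load-bound]
step 2: L[2]=9 C[1]=7 → dur=9, Σ=19 | A=load:t2 B=compute:t1 [load-bound]
step 3: L[3]=9 C[2]=7 → dur=9, Σ=28 | A=compute:t2 B=load:t3 [load-bound]
step 4: L[4]=5 C[3]=5 → dur=5, Σ=33 | A=load:t4 B=compute:t3 [tied]
step 5: L[5]=9 C[4]=6 → dur=9, Σ=42 | A=compute:t4 B=load:t5 [load-bound]
step 6: L[6]=4 C[5]=8 → dur=8, Σ=50 | A=load:t6 B=compute:t5 [compute-bound]
step 7: L[7]=4 C[6]=3 → dur=4, Σ=54 | A=compute:t6 B=load:t7 [load-bound]
step 8: L[8]=2 C[7]=6 → dur=6, Σ=60 | A=load:t8 B=compute:t7 [compute-bound]
step 9: C[8]=7 → dur=7, Σ=67 | A=compute:t8 B=idle [compute-only]

step 3: A=compute:t2 B=load:t3 [load-bound]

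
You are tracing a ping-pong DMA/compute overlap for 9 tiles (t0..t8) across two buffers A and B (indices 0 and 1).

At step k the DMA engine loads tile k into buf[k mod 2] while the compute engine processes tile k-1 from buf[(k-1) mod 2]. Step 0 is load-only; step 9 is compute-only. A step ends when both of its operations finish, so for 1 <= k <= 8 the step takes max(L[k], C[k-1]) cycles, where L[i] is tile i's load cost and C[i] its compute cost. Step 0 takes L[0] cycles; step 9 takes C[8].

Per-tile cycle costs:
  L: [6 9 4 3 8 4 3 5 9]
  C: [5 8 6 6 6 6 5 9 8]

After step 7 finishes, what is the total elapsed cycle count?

[0] DMA t0→A (6c) ∥ CU idle ⇒ 6c, clock 6
[1] DMA t1→B (9c) ∥ CU A:t0 (5c) ⇒ 9c, clock 15
[2] DMA t2→A (4c) ∥ CU B:t1 (8c) ⇒ 8c, clock 23
[3] DMA t3→B (3c) ∥ CU A:t2 (6c) ⇒ 6c, clock 29
[4] DMA t4→A (8c) ∥ CU B:t3 (6c) ⇒ 8c, clock 37
[5] DMA t5→B (4c) ∥ CU A:t4 (6c) ⇒ 6c, clock 43
[6] DMA t6→A (3c) ∥ CU B:t5 (6c) ⇒ 6c, clock 49
[7] DMA t7→B (5c) ∥ CU A:t6 (5c) ⇒ 5c, clock 54
[8] DMA t8→A (9c) ∥ CU B:t7 (9c) ⇒ 9c, clock 63
[9] DMA idle ∥ CU A:t8 (8c) ⇒ 8c, clock 71

end_cycle[7] = 54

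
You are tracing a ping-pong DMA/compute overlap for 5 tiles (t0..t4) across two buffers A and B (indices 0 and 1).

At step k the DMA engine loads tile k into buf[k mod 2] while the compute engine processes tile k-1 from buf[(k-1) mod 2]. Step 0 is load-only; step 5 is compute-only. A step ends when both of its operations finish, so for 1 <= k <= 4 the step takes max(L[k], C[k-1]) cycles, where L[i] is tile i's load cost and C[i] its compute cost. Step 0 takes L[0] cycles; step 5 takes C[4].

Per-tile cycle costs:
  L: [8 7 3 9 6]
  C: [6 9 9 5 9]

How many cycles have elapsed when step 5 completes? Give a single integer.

end_cycle[5] = 48

  0. 8=8c; end=8; A:t0 B:-
  1. max(7,6)=7c; end=15; A:t0 B:t1
  2. max(3,9)=9c; end=24; A:t2 B:t1
  3. max(9,9)=9c; end=33; A:t2 B:t3
  4. max(6,5)=6c; end=39; A:t4 B:t3
  5. 9=9c; end=48; A:t4 B:t3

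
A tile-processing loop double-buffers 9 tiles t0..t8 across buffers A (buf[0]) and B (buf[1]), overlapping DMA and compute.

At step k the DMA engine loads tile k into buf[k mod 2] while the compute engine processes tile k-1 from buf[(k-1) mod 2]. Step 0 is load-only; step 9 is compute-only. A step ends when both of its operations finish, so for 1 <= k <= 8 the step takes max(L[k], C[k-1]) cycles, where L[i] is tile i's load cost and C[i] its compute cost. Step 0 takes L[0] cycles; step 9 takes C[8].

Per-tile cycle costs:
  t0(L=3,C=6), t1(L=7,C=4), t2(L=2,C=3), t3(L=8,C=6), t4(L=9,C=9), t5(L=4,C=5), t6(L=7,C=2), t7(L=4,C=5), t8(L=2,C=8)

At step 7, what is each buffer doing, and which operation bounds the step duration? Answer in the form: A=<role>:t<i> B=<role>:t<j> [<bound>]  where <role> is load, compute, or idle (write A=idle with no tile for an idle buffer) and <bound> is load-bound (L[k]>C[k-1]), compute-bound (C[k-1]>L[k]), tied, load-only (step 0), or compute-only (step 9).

step 7: A=compute:t6 B=load:t7 [load-bound]

k=0 load=t0/3c comp=- wait=3 total=3
k=1 load=t1/7c comp=t0/6c wait=7 total=10
k=2 load=t2/2c comp=t1/4c wait=4 total=14
k=3 load=t3/8c comp=t2/3c wait=8 total=22
k=4 load=t4/9c comp=t3/6c wait=9 total=31
k=5 load=t5/4c comp=t4/9c wait=9 total=40
k=6 load=t6/7c comp=t5/5c wait=7 total=47
k=7 load=t7/4c comp=t6/2c wait=4 total=51
k=8 load=t8/2c comp=t7/5c wait=5 total=56
k=9 load=- comp=t8/8c wait=8 total=64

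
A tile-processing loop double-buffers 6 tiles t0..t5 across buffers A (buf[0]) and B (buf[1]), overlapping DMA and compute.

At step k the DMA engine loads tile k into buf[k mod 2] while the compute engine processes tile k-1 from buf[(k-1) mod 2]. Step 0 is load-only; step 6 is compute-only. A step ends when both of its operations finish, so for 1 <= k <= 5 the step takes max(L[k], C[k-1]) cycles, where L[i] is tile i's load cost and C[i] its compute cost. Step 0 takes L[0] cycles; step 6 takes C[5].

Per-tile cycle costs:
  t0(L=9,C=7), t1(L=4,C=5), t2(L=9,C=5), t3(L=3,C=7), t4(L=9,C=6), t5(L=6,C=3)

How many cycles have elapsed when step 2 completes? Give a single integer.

end_cycle[2] = 25

step 0: L[0]=9 → dur=9, Σ=9 | A=load:t0 B=idle [load-only]
step 1: L[1]=4 C[0]=7 → dur=7, Σ=16 | A=compute:t0 B=load:t1 [compute-bound]
step 2: L[2]=9 C[1]=5 → dur=9, Σ=25 | A=load:t2 B=compute:t1 [load-bound]
step 3: L[3]=3 C[2]=5 → dur=5, Σ=30 | A=compute:t2 B=load:t3 [compute-bound]
step 4: L[4]=9 C[3]=7 → dur=9, Σ=39 | A=load:t4 B=compute:t3 [load-bound]
step 5: L[5]=6 C[4]=6 → dur=6, Σ=45 | A=compute:t4 B=load:t5 [tied]
step 6: C[5]=3 → dur=3, Σ=48 | A=idle B=compute:t5 [compute-only]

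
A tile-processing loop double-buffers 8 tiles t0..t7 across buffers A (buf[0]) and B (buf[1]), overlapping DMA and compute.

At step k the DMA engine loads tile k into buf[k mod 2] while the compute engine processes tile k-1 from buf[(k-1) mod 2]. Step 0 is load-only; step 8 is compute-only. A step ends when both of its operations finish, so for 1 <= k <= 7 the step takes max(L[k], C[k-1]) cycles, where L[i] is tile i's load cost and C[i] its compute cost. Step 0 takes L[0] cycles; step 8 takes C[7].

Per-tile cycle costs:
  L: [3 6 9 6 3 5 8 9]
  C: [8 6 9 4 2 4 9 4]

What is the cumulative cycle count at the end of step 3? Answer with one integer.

k=0 load=t0/3c comp=- wait=3 total=3
k=1 load=t1/6c comp=t0/8c wait=8 total=11
k=2 load=t2/9c comp=t1/6c wait=9 total=20
k=3 load=t3/6c comp=t2/9c wait=9 total=29
k=4 load=t4/3c comp=t3/4c wait=4 total=33
k=5 load=t5/5c comp=t4/2c wait=5 total=38
k=6 load=t6/8c comp=t5/4c wait=8 total=46
k=7 load=t7/9c comp=t6/9c wait=9 total=55
k=8 load=- comp=t7/4c wait=4 total=59

end_cycle[3] = 29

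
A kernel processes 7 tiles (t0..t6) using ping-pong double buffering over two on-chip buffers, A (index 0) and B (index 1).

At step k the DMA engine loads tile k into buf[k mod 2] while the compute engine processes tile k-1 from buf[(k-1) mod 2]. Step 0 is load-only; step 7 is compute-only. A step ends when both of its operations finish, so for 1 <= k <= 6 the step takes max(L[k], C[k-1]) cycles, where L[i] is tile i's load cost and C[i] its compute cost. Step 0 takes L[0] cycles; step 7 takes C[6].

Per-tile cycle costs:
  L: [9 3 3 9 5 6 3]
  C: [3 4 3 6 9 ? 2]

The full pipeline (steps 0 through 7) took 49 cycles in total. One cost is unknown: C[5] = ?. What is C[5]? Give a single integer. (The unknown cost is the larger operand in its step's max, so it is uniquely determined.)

step 0 | dur = L[0]=9 = 9
step 1 | dur = max(L[1]=3, C[0]=3) = 3
step 2 | dur = max(L[2]=3, C[1]=4) = 4
step 3 | dur = max(L[3]=9, C[2]=3) = 9
step 4 | dur = max(L[4]=5, C[3]=6) = 6
step 5 | dur = max(L[5]=6, C[4]=9) = 9
step 6 | dur = max(L[6]=3, C[5]=?) = C[5]  (unknown; binding)
step 7 | dur = C[6]=2 = 2
sum of known step durations = 42
dur[6] = total - known = 49 - 42 = 7
C[5] is the binding max in step 6, so C[5] = dur[6] = 7

C[5] = 7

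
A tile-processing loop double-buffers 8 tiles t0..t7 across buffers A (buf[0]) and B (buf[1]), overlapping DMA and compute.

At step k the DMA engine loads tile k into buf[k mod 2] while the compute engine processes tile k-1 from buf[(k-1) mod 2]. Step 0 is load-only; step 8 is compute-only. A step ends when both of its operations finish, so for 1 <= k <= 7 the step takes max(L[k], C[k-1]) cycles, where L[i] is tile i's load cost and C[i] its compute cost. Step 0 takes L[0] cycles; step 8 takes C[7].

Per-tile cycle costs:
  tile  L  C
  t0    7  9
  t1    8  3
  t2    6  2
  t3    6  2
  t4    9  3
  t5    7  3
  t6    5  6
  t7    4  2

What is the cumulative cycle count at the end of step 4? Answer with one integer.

end_cycle[4] = 37

  0. 7=7c; end=7; A:t0 B:-
  1. max(8,9)=9c; end=16; A:t0 B:t1
  2. max(6,3)=6c; end=22; A:t2 B:t1
  3. max(6,2)=6c; end=28; A:t2 B:t3
  4. max(9,2)=9c; end=37; A:t4 B:t3
  5. max(7,3)=7c; end=44; A:t4 B:t5
  6. max(5,3)=5c; end=49; A:t6 B:t5
  7. max(4,6)=6c; end=55; A:t6 B:t7
  8. 2=2c; end=57; A:t6 B:t7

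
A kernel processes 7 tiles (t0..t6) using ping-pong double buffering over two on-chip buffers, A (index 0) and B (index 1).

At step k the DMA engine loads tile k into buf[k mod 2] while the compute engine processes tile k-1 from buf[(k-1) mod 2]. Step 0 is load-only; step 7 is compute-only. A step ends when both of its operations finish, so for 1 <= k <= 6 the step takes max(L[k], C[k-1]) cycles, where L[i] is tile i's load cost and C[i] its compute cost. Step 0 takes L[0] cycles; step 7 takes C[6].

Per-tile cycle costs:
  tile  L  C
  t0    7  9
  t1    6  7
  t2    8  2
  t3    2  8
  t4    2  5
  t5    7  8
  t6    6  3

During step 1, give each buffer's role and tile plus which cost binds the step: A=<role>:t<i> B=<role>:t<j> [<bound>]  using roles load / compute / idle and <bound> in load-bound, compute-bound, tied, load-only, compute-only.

[0] DMA t0→A (7c) ∥ CU idle ⇒ 7c, clock 7
[1] DMA t1→B (6c) ∥ CU A:t0 (9c) ⇒ 9c, clock 16
[2] DMA t2→A (8c) ∥ CU B:t1 (7c) ⇒ 8c, clock 24
[3] DMA t3→B (2c) ∥ CU A:t2 (2c) ⇒ 2c, clock 26
[4] DMA t4→A (2c) ∥ CU B:t3 (8c) ⇒ 8c, clock 34
[5] DMA t5→B (7c) ∥ CU A:t4 (5c) ⇒ 7c, clock 41
[6] DMA t6→A (6c) ∥ CU B:t5 (8c) ⇒ 8c, clock 49
[7] DMA idle ∥ CU A:t6 (3c) ⇒ 3c, clock 52

step 1: A=compute:t0 B=load:t1 [compute-bound]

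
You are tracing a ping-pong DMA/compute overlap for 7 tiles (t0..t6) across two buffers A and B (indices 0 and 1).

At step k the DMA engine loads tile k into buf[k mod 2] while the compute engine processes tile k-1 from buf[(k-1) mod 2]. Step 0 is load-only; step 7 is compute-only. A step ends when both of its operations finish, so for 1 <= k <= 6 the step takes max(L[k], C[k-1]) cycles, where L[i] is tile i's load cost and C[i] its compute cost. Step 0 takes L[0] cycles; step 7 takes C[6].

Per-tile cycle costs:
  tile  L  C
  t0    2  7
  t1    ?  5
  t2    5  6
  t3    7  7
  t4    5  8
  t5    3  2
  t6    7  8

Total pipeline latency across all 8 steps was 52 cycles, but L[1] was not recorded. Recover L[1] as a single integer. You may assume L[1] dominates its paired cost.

step 0 = dur = L[0]=2 = 2
step 1 = dur = max(L[1]=?, C[0]=7) = L[1]  (unknown; binding)
step 2 = dur = max(L[2]=5, C[1]=5) = 5
step 3 = dur = max(L[3]=7, C[2]=6) = 7
step 4 = dur = max(L[4]=5, C[3]=7) = 7
step 5 = dur = max(L[5]=3, C[4]=8) = 8
step 6 = dur = max(L[6]=7, C[5]=2) = 7
step 7 = dur = C[6]=8 = 8
sum of known step durations = 44
dur[1] = total - known = 52 - 44 = 8
L[1] is the binding max in step 1, so L[1] = dur[1] = 8

L[1] = 8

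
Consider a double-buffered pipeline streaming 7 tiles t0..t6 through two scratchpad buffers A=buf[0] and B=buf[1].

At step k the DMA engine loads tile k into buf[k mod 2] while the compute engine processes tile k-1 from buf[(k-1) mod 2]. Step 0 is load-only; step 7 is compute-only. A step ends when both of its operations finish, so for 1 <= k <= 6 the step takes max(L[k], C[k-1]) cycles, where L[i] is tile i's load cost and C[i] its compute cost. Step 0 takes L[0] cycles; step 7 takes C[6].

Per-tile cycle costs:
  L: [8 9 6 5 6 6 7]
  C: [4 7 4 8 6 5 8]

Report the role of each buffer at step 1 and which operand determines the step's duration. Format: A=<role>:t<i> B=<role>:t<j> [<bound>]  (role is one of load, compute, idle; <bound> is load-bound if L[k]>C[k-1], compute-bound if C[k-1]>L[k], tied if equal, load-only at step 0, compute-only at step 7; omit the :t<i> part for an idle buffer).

  0. 8=8c; end=8; A:t0 B:-
  1. max(9,4)=9c; end=17; A:t0 B:t1
  2. max(6,7)=7c; end=24; A:t2 B:t1
  3. max(5,4)=5c; end=29; A:t2 B:t3
  4. max(6,8)=8c; end=37; A:t4 B:t3
  5. max(6,6)=6c; end=43; A:t4 B:t5
  6. max(7,5)=7c; end=50; A:t6 B:t5
  7. 8=8c; end=58; A:t6 B:t5

step 1: A=compute:t0 B=load:t1 [load-bound]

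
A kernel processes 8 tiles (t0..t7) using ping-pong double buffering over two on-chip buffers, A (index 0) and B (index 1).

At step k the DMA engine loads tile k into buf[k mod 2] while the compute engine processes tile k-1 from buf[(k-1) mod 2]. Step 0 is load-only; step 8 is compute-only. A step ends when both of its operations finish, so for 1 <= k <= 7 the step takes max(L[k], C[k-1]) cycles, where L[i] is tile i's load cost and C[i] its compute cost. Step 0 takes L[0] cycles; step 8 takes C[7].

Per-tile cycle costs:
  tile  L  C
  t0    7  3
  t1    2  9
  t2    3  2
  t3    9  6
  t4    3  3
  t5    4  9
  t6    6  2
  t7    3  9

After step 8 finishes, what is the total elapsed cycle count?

k=0 load=t0/7c comp=- wait=7 total=7
k=1 load=t1/2c comp=t0/3c wait=3 total=10
k=2 load=t2/3c comp=t1/9c wait=9 total=19
k=3 load=t3/9c comp=t2/2c wait=9 total=28
k=4 load=t4/3c comp=t3/6c wait=6 total=34
k=5 load=t5/4c comp=t4/3c wait=4 total=38
k=6 load=t6/6c comp=t5/9c wait=9 total=47
k=7 load=t7/3c comp=t6/2c wait=3 total=50
k=8 load=- comp=t7/9c wait=9 total=59

end_cycle[8] = 59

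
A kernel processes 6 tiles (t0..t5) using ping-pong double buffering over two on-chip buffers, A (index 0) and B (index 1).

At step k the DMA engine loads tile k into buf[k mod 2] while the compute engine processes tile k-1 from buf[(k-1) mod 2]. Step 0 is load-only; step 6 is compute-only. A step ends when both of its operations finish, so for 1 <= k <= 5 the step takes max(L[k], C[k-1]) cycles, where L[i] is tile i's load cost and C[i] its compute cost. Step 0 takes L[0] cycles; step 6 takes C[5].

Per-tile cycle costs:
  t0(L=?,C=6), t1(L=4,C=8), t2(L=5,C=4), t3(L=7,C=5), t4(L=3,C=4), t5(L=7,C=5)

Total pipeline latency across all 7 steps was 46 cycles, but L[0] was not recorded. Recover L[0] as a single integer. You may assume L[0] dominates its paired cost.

L[0] = 8

step 0 = dur = L[0]=? = L[0]  (unknown; binding)
step 1 = dur = max(L[1]=4, C[0]=6) = 6
step 2 = dur = max(L[2]=5, C[1]=8) = 8
step 3 = dur = max(L[3]=7, C[2]=4) = 7
step 4 = dur = max(L[4]=3, C[3]=5) = 5
step 5 = dur = max(L[5]=7, C[4]=4) = 7
step 6 = dur = C[5]=5 = 5
sum of known step durations = 38
dur[0] = total - known = 46 - 38 = 8
L[0] is the binding max in step 0, so L[0] = dur[0] = 8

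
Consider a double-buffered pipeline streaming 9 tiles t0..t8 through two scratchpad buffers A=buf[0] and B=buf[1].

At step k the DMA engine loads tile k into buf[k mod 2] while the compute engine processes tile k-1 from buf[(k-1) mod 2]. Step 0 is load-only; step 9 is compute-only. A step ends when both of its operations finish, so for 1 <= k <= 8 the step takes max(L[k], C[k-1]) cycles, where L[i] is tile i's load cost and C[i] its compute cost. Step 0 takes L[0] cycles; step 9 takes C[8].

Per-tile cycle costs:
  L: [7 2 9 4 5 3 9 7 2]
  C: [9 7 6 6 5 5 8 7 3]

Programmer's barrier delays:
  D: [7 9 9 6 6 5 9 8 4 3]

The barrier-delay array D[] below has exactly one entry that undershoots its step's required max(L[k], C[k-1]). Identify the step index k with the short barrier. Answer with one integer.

hazard at step 8

k=0 barrier L[0]=7→7c, D[0]=7 ok
k=1 barrier max(L[1]=2,C[0]=9)→9c, D[1]=9 ok
k=2 barrier max(L[2]=9,C[1]=7)→9c, D[2]=9 ok
k=3 barrier max(L[3]=4,C[2]=6)→6c, D[3]=6 ok
k=4 barrier max(L[4]=5,C[3]=6)→6c, D[4]=6 ok
k=5 barrier max(L[5]=3,C[4]=5)→5c, D[5]=5 ok
k=6 barrier max(L[6]=9,C[5]=5)→9c, D[6]=9 ok
k=7 barrier max(L[7]=7,C[6]=8)→8c, D[7]=8 ok
k=8 barrier max(L[8]=2,C[7]=7)→7c, D[8]=4 SHORT
k=9 barrier C[8]=3→3c, D[9]=3 ok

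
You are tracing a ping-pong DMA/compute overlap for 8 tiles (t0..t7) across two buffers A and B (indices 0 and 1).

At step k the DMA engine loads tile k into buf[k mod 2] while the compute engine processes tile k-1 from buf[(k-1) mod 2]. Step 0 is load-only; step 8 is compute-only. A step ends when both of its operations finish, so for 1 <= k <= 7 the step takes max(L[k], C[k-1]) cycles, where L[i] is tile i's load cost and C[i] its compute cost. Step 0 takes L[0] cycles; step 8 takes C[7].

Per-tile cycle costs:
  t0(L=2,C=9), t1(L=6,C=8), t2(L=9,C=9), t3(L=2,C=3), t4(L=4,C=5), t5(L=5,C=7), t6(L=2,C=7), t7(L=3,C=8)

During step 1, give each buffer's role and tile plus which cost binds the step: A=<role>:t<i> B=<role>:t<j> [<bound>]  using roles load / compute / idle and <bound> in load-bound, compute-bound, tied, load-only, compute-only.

step 0: L[0]=2 → dur=2, Σ=2 | A=load:t0 B=idle [load-only]
step 1: L[1]=6 C[0]=9 → dur=9, Σ=11 | A=compute:t0 B=load:t1 [compute-bound]
step 2: L[2]=9 C[1]=8 → dur=9, Σ=20 | A=load:t2 B=compute:t1 [load-bound]
step 3: L[3]=2 C[2]=9 → dur=9, Σ=29 | A=compute:t2 B=load:t3 [compute-bound]
step 4: L[4]=4 C[3]=3 → dur=4, Σ=33 | A=load:t4 B=compute:t3 [load-bound]
step 5: L[5]=5 C[4]=5 → dur=5, Σ=38 | A=compute:t4 B=load:t5 [tied]
step 6: L[6]=2 C[5]=7 → dur=7, Σ=45 | A=load:t6 B=compute:t5 [compute-bound]
step 7: L[7]=3 C[6]=7 → dur=7, Σ=52 | A=compute:t6 B=load:t7 [compute-bound]
step 8: C[7]=8 → dur=8, Σ=60 | A=idle B=compute:t7 [compute-only]

step 1: A=compute:t0 B=load:t1 [compute-bound]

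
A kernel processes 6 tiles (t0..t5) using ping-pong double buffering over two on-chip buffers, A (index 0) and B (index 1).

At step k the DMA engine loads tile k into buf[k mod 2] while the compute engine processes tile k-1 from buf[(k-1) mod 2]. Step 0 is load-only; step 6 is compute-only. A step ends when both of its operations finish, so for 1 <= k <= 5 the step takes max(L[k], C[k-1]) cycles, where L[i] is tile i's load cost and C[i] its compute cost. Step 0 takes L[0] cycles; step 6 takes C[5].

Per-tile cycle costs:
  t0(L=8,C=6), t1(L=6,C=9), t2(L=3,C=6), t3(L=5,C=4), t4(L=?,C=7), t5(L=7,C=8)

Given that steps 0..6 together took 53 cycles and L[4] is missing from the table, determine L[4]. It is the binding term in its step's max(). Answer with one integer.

step 0 → dur = L[0]=8 = 8
step 1 → dur = max(L[1]=6, C[0]=6) = 6
step 2 → dur = max(L[2]=3, C[1]=9) = 9
step 3 → dur = max(L[3]=5, C[2]=6) = 6
step 4 → dur = max(L[4]=?, C[3]=4) = L[4]  (unknown; binding)
step 5 → dur = max(L[5]=7, C[4]=7) = 7
step 6 → dur = C[5]=8 = 8
sum of known step durations = 44
dur[4] = total - known = 53 - 44 = 9
L[4] is the binding max in step 4, so L[4] = dur[4] = 9

L[4] = 9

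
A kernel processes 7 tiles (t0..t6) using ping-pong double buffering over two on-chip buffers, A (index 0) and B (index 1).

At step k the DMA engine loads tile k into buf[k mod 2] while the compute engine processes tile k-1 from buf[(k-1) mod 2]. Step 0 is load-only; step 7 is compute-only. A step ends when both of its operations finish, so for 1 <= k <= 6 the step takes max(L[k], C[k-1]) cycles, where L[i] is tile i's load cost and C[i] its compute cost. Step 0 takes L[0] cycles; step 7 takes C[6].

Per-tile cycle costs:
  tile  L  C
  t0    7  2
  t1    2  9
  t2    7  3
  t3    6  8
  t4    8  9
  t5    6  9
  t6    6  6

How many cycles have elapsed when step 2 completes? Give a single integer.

end_cycle[2] = 18

[0] DMA t0→A (7c) ∥ CU idle ⇒ 7c, clock 7
[1] DMA t1→B (2c) ∥ CU A:t0 (2c) ⇒ 2c, clock 9
[2] DMA t2→A (7c) ∥ CU B:t1 (9c) ⇒ 9c, clock 18
[3] DMA t3→B (6c) ∥ CU A:t2 (3c) ⇒ 6c, clock 24
[4] DMA t4→A (8c) ∥ CU B:t3 (8c) ⇒ 8c, clock 32
[5] DMA t5→B (6c) ∥ CU A:t4 (9c) ⇒ 9c, clock 41
[6] DMA t6→A (6c) ∥ CU B:t5 (9c) ⇒ 9c, clock 50
[7] DMA idle ∥ CU A:t6 (6c) ⇒ 6c, clock 56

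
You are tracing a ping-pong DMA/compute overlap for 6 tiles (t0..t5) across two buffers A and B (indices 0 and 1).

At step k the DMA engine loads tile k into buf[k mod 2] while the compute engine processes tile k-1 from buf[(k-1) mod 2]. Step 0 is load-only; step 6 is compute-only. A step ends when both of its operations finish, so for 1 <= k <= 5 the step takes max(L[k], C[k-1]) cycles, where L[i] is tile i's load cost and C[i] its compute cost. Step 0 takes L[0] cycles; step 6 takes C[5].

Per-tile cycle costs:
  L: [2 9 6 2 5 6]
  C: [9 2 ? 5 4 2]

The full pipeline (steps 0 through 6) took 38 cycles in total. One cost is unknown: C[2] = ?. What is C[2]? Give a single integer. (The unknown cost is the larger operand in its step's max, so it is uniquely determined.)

C[2] = 8

step 0 = dur = L[0]=2 = 2
step 1 = dur = max(L[1]=9, C[0]=9) = 9
step 2 = dur = max(L[2]=6, C[1]=2) = 6
step 3 = dur = max(L[3]=2, C[2]=?) = C[2]  (unknown; binding)
step 4 = dur = max(L[4]=5, C[3]=5) = 5
step 5 = dur = max(L[5]=6, C[4]=4) = 6
step 6 = dur = C[5]=2 = 2
sum of known step durations = 30
dur[3] = total - known = 38 - 30 = 8
C[2] is the binding max in step 3, so C[2] = dur[3] = 8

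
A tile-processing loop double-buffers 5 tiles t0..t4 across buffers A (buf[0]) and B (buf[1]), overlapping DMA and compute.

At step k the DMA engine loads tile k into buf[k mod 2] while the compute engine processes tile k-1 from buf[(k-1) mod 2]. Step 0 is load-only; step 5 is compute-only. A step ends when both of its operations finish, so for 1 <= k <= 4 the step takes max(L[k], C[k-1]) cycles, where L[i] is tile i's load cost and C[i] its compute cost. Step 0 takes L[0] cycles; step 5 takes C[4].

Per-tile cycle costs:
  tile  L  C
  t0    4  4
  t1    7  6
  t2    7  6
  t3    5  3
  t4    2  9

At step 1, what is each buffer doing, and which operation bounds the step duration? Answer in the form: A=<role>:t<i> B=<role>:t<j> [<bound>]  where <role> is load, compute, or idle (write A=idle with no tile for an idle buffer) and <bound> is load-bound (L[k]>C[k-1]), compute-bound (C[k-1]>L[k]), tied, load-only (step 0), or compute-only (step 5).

step 1: A=compute:t0 B=load:t1 [load-bound]

  0. 4=4c; end=4; A:t0 B:-
  1. max(7,4)=7c; end=11; A:t0 B:t1
  2. max(7,6)=7c; end=18; A:t2 B:t1
  3. max(5,6)=6c; end=24; A:t2 B:t3
  4. max(2,3)=3c; end=27; A:t4 B:t3
  5. 9=9c; end=36; A:t4 B:t3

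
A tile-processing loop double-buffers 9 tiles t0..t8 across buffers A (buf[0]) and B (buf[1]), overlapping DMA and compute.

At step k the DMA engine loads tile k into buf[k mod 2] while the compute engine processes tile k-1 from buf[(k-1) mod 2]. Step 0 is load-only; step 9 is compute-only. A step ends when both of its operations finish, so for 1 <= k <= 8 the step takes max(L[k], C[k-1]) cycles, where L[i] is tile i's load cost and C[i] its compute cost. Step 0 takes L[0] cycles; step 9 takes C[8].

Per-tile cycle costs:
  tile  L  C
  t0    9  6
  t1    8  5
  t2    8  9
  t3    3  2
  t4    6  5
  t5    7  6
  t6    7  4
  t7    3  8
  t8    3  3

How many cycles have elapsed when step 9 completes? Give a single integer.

end_cycle[9] = 69

step 0: L[0]=9 → dur=9, Σ=9 | A=load:t0 B=idle [load-only]
step 1: L[1]=8 C[0]=6 → dur=8, Σ=17 | A=compute:t0 B=load:t1 [load-bound]
step 2: L[2]=8 C[1]=5 → dur=8, Σ=25 | A=load:t2 B=compute:t1 [load-bound]
step 3: L[3]=3 C[2]=9 → dur=9, Σ=34 | A=compute:t2 B=load:t3 [compute-bound]
step 4: L[4]=6 C[3]=2 → dur=6, Σ=40 | A=load:t4 B=compute:t3 [load-bound]
step 5: L[5]=7 C[4]=5 → dur=7, Σ=47 | A=compute:t4 B=load:t5 [load-bound]
step 6: L[6]=7 C[5]=6 → dur=7, Σ=54 | A=load:t6 B=compute:t5 [load-bound]
step 7: L[7]=3 C[6]=4 → dur=4, Σ=58 | A=compute:t6 B=load:t7 [compute-bound]
step 8: L[8]=3 C[7]=8 → dur=8, Σ=66 | A=load:t8 B=compute:t7 [compute-bound]
step 9: C[8]=3 → dur=3, Σ=69 | A=compute:t8 B=idle [compute-only]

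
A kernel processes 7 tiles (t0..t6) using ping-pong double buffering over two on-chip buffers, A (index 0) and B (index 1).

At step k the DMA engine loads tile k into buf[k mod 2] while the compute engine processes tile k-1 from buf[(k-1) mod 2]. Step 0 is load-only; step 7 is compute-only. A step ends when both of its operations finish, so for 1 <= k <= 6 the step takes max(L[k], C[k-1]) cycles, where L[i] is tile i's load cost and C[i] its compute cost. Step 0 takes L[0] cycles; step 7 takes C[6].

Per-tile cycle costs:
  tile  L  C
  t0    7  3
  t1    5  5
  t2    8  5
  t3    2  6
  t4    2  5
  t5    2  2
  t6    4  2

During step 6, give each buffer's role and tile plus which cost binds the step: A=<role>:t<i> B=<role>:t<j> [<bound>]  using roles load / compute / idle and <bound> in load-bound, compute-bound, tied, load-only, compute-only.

[0] DMA t0→A (7c) ∥ CU idle ⇒ 7c, clock 7
[1] DMA t1→B (5c) ∥ CU A:t0 (3c) ⇒ 5c, clock 12
[2] DMA t2→A (8c) ∥ CU B:t1 (5c) ⇒ 8c, clock 20
[3] DMA t3→B (2c) ∥ CU A:t2 (5c) ⇒ 5c, clock 25
[4] DMA t4→A (2c) ∥ CU B:t3 (6c) ⇒ 6c, clock 31
[5] DMA t5→B (2c) ∥ CU A:t4 (5c) ⇒ 5c, clock 36
[6] DMA t6→A (4c) ∥ CU B:t5 (2c) ⇒ 4c, clock 40
[7] DMA idle ∥ CU A:t6 (2c) ⇒ 2c, clock 42

step 6: A=load:t6 B=compute:t5 [load-bound]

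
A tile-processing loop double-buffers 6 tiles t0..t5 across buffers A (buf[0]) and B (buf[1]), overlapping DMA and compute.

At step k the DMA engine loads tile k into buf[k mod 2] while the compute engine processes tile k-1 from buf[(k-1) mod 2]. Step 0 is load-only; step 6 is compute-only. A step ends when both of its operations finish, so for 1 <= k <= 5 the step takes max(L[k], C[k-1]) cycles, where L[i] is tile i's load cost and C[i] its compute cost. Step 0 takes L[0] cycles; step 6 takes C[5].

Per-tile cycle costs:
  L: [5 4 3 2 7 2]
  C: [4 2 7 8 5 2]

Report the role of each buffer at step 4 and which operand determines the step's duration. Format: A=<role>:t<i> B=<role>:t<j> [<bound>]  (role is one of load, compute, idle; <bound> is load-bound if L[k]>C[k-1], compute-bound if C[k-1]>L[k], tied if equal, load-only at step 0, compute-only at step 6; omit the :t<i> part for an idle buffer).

step 4: A=load:t4 B=compute:t3 [compute-bound]

step 0: L[0]=5 → dur=5, Σ=5 | A=load:t0 B=idle [load-only]
step 1: L[1]=4 C[0]=4 → dur=4, Σ=9 | A=compute:t0 B=load:t1 [tied]
step 2: L[2]=3 C[1]=2 → dur=3, Σ=12 | A=load:t2 B=compute:t1 [load-bound]
step 3: L[3]=2 C[2]=7 → dur=7, Σ=19 | A=compute:t2 B=load:t3 [compute-bound]
step 4: L[4]=7 C[3]=8 → dur=8, Σ=27 | A=load:t4 B=compute:t3 [compute-bound]
step 5: L[5]=2 C[4]=5 → dur=5, Σ=32 | A=compute:t4 B=load:t5 [compute-bound]
step 6: C[5]=2 → dur=2, Σ=34 | A=idle B=compute:t5 [compute-only]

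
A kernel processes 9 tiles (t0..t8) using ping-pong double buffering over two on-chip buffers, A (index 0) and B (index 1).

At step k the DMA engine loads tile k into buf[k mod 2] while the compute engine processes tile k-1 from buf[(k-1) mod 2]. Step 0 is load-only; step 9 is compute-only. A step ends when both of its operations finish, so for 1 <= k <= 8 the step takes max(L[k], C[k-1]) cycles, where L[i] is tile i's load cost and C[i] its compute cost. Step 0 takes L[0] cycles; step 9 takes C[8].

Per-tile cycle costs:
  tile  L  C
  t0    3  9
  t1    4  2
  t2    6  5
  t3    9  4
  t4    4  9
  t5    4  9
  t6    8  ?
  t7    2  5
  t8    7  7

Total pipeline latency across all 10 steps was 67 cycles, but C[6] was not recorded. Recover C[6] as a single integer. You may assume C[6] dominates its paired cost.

C[6] = 4

step 0 | dur = L[0]=3 = 3
step 1 | dur = max(L[1]=4, C[0]=9) = 9
step 2 | dur = max(L[2]=6, C[1]=2) = 6
step 3 | dur = max(L[3]=9, C[2]=5) = 9
step 4 | dur = max(L[4]=4, C[3]=4) = 4
step 5 | dur = max(L[5]=4, C[4]=9) = 9
step 6 | dur = max(L[6]=8, C[5]=9) = 9
step 7 | dur = max(L[7]=2, C[6]=?) = C[6]  (unknown; binding)
step 8 | dur = max(L[8]=7, C[7]=5) = 7
step 9 | dur = C[8]=7 = 7
sum of known step durations = 63
dur[7] = total - known = 67 - 63 = 4
C[6] is the binding max in step 7, so C[6] = dur[7] = 4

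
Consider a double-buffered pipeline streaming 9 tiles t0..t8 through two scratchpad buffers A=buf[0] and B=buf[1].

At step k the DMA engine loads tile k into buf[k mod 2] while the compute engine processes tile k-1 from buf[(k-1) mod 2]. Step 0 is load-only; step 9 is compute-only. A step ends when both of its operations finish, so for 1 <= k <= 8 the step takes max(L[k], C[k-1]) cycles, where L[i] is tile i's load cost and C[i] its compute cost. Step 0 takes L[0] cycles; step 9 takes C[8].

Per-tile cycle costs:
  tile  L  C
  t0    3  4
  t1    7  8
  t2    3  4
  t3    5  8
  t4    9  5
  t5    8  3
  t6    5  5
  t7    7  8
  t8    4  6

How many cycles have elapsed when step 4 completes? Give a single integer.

end_cycle[4] = 32

  0. 3=3c; end=3; A:t0 B:-
  1. max(7,4)=7c; end=10; A:t0 B:t1
  2. max(3,8)=8c; end=18; A:t2 B:t1
  3. max(5,4)=5c; end=23; A:t2 B:t3
  4. max(9,8)=9c; end=32; A:t4 B:t3
  5. max(8,5)=8c; end=40; A:t4 B:t5
  6. max(5,3)=5c; end=45; A:t6 B:t5
  7. max(7,5)=7c; end=52; A:t6 B:t7
  8. max(4,8)=8c; end=60; A:t8 B:t7
  9. 6=6c; end=66; A:t8 B:t7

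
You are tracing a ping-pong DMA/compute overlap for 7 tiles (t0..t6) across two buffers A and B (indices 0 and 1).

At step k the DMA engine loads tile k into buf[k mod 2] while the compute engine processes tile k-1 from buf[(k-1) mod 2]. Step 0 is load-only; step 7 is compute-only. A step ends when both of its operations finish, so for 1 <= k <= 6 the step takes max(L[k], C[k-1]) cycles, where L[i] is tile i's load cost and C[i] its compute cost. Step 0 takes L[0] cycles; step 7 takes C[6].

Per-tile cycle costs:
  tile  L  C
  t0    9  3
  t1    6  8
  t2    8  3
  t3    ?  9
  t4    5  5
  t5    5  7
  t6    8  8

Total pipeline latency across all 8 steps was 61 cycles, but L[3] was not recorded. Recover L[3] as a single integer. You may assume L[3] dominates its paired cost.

step 0 = dur = L[0]=9 = 9
step 1 = dur = max(L[1]=6, C[0]=3) = 6
step 2 = dur = max(L[2]=8, C[1]=8) = 8
step 3 = dur = max(L[3]=?, C[2]=3) = L[3]  (unknown; binding)
step 4 = dur = max(L[4]=5, C[3]=9) = 9
step 5 = dur = max(L[5]=5, C[4]=5) = 5
step 6 = dur = max(L[6]=8, C[5]=7) = 8
step 7 = dur = C[6]=8 = 8
sum of known step durations = 53
dur[3] = total - known = 61 - 53 = 8
L[3] is the binding max in step 3, so L[3] = dur[3] = 8

L[3] = 8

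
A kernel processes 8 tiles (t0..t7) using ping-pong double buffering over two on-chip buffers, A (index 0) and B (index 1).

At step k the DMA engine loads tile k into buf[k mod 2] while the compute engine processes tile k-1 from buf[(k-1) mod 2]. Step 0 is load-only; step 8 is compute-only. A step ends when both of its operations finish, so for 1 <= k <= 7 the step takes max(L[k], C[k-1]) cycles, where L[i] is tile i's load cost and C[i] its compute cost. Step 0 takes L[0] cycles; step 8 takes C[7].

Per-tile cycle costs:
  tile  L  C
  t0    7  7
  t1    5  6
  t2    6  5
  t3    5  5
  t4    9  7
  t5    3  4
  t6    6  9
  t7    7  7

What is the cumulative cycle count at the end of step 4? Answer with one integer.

end_cycle[4] = 34

k=0 load=t0/7c comp=- wait=7 total=7
k=1 load=t1/5c comp=t0/7c wait=7 total=14
k=2 load=t2/6c comp=t1/6c wait=6 total=20
k=3 load=t3/5c comp=t2/5c wait=5 total=25
k=4 load=t4/9c comp=t3/5c wait=9 total=34
k=5 load=t5/3c comp=t4/7c wait=7 total=41
k=6 load=t6/6c comp=t5/4c wait=6 total=47
k=7 load=t7/7c comp=t6/9c wait=9 total=56
k=8 load=- comp=t7/7c wait=7 total=63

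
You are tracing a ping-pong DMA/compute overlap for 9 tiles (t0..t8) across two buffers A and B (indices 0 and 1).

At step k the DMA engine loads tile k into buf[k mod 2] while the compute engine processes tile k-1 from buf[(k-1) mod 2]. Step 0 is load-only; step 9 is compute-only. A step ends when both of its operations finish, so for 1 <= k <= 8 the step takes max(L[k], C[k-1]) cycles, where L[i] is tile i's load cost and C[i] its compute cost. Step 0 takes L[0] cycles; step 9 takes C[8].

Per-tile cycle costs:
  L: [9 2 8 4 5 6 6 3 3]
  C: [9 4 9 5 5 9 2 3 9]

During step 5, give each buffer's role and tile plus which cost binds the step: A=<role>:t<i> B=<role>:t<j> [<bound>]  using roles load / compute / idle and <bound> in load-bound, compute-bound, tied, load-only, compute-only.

step 5: A=compute:t4 B=load:t5 [load-bound]

  0. 9=9c; end=9; A:t0 B:-
  1. max(2,9)=9c; end=18; A:t0 B:t1
  2. max(8,4)=8c; end=26; A:t2 B:t1
  3. max(4,9)=9c; end=35; A:t2 B:t3
  4. max(5,5)=5c; end=40; A:t4 B:t3
  5. max(6,5)=6c; end=46; A:t4 B:t5
  6. max(6,9)=9c; end=55; A:t6 B:t5
  7. max(3,2)=3c; end=58; A:t6 B:t7
  8. max(3,3)=3c; end=61; A:t8 B:t7
  9. 9=9c; end=70; A:t8 B:t7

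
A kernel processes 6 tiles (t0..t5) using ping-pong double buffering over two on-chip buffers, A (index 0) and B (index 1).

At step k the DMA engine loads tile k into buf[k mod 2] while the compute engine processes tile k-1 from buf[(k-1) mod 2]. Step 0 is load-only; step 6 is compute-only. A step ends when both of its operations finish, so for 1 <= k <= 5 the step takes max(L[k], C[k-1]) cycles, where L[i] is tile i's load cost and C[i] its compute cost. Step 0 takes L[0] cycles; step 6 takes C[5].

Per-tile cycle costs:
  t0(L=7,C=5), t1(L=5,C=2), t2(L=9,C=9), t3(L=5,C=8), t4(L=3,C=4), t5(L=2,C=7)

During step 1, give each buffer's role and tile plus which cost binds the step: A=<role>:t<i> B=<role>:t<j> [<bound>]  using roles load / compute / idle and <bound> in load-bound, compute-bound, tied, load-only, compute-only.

  0. 7=7c; end=7; A:t0 B:-
  1. max(5,5)=5c; end=12; A:t0 B:t1
  2. max(9,2)=9c; end=21; A:t2 B:t1
  3. max(5,9)=9c; end=30; A:t2 B:t3
  4. max(3,8)=8c; end=38; A:t4 B:t3
  5. max(2,4)=4c; end=42; A:t4 B:t5
  6. 7=7c; end=49; A:t4 B:t5

step 1: A=compute:t0 B=load:t1 [tied]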